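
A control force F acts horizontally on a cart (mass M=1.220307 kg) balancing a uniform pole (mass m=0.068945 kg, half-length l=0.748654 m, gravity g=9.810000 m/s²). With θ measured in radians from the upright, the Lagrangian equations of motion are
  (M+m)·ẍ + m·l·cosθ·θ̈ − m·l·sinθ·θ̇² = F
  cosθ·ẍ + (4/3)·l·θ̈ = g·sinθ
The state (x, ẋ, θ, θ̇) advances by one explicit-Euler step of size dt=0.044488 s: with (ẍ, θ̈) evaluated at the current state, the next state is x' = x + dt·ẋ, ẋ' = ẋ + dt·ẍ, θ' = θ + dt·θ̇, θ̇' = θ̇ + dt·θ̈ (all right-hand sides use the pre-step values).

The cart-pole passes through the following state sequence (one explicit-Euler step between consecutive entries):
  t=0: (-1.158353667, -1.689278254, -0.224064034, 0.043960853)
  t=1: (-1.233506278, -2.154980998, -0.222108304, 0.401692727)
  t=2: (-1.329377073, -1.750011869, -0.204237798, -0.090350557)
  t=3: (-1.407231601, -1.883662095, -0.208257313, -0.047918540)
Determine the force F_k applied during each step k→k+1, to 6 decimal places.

F_0 = -13.091263 N
F_1 = 11.180891 N
F_2 = -3.824860 N

step 0→1:
  ẍ = (ẋ'−ẋ)/dt = (-2.154980998−-1.689278254)/0.044488 = -10.468053
  θ̈ = (θ̇'−θ̇)/dt = (0.401692727−0.043960853)/0.044488 = 8.041087
  sinθ=-0.222194, cosθ=0.975003
  F = (M+m)·ẍ + m·l·cosθ·θ̈ − m·l·sinθ·θ̇² = -13.495958 + 0.404673 − -0.000022 = -13.091263
step 1→2:
  ẍ = (ẋ'−ẋ)/dt = (-1.750011869−-2.154980998)/0.044488 = 9.102885
  θ̈ = (θ̇'−θ̇)/dt = (-0.090350557−0.401692727)/0.044488 = -11.060135
  sinθ=-0.220287, cosθ=0.975435
  F = (M+m)·ẍ + m·l·cosθ·θ̈ − m·l·sinθ·θ̇² = 11.735912 + -0.556856 − -0.001835 = 11.180891
step 2→3:
  ẍ = (ẋ'−ẋ)/dt = (-1.883662095−-1.750011869)/0.044488 = -3.004186
  θ̈ = (θ̇'−θ̇)/dt = (-0.047918540−-0.090350557)/0.044488 = 0.953786
  sinθ=-0.202821, cosθ=0.979216
  F = (M+m)·ẍ + m·l·cosθ·θ̈ − m·l·sinθ·θ̇² = -3.873153 + 0.048207 − -0.000085 = -3.824860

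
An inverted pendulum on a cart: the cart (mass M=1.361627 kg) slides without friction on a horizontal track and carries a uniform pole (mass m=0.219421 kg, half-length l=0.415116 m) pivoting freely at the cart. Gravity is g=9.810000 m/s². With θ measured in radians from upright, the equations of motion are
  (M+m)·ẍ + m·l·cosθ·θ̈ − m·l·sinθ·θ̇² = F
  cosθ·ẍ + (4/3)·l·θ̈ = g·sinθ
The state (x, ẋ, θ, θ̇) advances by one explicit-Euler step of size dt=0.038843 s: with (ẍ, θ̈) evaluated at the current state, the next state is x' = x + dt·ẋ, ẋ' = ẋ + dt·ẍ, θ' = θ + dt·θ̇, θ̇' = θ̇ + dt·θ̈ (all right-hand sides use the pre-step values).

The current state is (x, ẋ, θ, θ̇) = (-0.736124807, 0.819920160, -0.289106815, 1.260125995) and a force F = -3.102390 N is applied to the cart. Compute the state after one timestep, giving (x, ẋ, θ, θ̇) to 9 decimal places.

(-0.704276648, 0.746505861, -0.240159741, 1.190985667)

sinθ=-0.285096222, cosθ=0.958498901
temp = (F + m·l·θ̇²·sinθ)/(M+m) = (-3.102390 + -0.041235101)/1.581048 = -1.988317307
θ̈ = (g·sinθ − cosθ·temp)/(l·(4/3 − m·cos²θ/(M+m))) = -1.779994532
ẍ = temp − m·l·θ̈·cosθ/(M+m) = -1.890026501
Euler: x'=-0.736124807+0.038843·0.819920160=-0.704276648, ẋ'=0.819920160+0.038843·-1.890026501=0.746505861
       θ'=-0.289106815+0.038843·1.260125995=-0.240159741, θ̇'=1.260125995+0.038843·-1.779994532=1.190985667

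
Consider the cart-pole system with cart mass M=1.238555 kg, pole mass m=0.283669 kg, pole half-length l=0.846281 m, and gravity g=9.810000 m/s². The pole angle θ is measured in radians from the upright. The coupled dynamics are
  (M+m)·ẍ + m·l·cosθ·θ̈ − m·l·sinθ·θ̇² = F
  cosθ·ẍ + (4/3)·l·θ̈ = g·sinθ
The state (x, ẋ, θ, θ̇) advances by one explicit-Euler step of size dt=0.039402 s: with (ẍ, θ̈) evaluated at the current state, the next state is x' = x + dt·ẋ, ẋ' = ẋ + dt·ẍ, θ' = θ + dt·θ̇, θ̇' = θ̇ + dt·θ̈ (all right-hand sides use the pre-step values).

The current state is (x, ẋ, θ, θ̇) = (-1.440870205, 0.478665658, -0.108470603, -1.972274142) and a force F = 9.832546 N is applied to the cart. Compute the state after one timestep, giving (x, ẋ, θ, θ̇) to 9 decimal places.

sinθ=-0.108258020, cosθ=0.994122830
temp = (F + m·l·θ̇²·sinθ)/(M+m) = (9.832546 + -0.101093005)/1.522224 = 6.392917859
θ̈ = (g·sinθ − cosθ·temp)/(l·(4/3 − m·cos²θ/(M+m))) = -7.626968264
ẍ = temp − m·l·θ̈·cosθ/(M+m) = 7.588666484
Euler: x'=-1.440870205+0.039402·0.478665658=-1.422009821, ẋ'=0.478665658+0.039402·7.588666484=0.777674295
       θ'=-0.108470603+0.039402·-1.972274142=-0.186182149, θ̇'=-1.972274142+0.039402·-7.626968264=-2.272791946

(-1.422009821, 0.777674295, -0.186182149, -2.272791946)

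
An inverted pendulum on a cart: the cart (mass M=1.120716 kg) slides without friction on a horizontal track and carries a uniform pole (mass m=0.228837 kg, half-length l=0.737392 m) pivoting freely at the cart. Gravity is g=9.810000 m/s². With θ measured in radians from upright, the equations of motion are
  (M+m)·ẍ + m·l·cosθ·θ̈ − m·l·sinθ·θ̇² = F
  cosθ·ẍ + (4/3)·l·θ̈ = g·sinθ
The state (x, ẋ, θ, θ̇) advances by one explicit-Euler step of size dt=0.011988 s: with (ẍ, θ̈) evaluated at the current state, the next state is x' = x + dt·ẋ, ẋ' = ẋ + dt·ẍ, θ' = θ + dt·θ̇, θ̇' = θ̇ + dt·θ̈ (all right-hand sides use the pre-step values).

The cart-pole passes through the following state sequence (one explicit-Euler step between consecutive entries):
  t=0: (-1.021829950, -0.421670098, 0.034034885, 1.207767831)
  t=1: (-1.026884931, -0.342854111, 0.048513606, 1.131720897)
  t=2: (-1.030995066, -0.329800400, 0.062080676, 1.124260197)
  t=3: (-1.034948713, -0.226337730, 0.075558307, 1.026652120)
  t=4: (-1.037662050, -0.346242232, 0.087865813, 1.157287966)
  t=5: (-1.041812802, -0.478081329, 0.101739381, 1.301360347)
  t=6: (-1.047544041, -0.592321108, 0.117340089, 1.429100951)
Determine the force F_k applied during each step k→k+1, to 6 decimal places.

step 0→1:
  ẍ = (ẋ'−ẋ)/dt = (-0.342854111−-0.421670098)/0.011988 = 6.574573
  θ̈ = (θ̇'−θ̇)/dt = (1.131720897−1.207767831)/0.011988 = -6.343588
  sinθ=0.034028, cosθ=0.999421
  F = (M+m)·ẍ + m·l·cosθ·θ̈ − m·l·sinθ·θ̇² = 8.872735 + -1.069813 − 0.008376 = 7.794546
step 1→2:
  ẍ = (ẋ'−ẋ)/dt = (-0.329800400−-0.342854111)/0.011988 = 1.088898
  θ̈ = (θ̇'−θ̇)/dt = (1.124260197−1.131720897)/0.011988 = -0.622347
  sinθ=0.048495, cosθ=0.998823
  F = (M+m)·ẍ + m·l·cosθ·θ̈ − m·l·sinθ·θ̇² = 1.469526 + -0.104893 − 0.010481 = 1.354152
step 2→3:
  ẍ = (ẋ'−ẋ)/dt = (-0.226337730−-0.329800400)/0.011988 = 8.630520
  θ̈ = (θ̇'−θ̇)/dt = (1.026652120−1.124260197)/0.011988 = -8.142149
  sinθ=0.062041, cosθ=0.998074
  F = (M+m)·ẍ + m·l·cosθ·θ̈ − m·l·sinθ·θ̇² = 11.647344 + -1.371280 − 0.013232 = 10.262831
step 3→4:
  ẍ = (ẋ'−ẋ)/dt = (-0.346242232−-0.226337730)/0.011988 = -10.002044
  θ̈ = (θ̇'−θ̇)/dt = (1.157287966−1.026652120)/0.011988 = 10.897218
  sinθ=0.075486, cosθ=0.997147
  F = (M+m)·ẍ + m·l·cosθ·θ̈ − m·l·sinθ·θ̇² = -13.498288 + 1.833578 − 0.013426 = -11.678136
step 4→5:
  ẍ = (ẋ'−ẋ)/dt = (-0.478081329−-0.346242232)/0.011988 = -10.997589
  θ̈ = (θ̇'−θ̇)/dt = (1.301360347−1.157287966)/0.011988 = 12.018050
  sinθ=0.087753, cosθ=0.996142
  F = (M+m)·ẍ + m·l·cosθ·θ̈ − m·l·sinθ·θ̇² = -14.841829 + 2.020133 − 0.019832 = -12.841528
step 5→6:
  ẍ = (ẋ'−ẋ)/dt = (-0.592321108−-0.478081329)/0.011988 = -9.529511
  θ̈ = (θ̇'−θ̇)/dt = (1.429100951−1.301360347)/0.011988 = 10.655706
  sinθ=0.101564, cosθ=0.994829
  F = (M+m)·ẍ + m·l·cosθ·θ̈ − m·l·sinθ·θ̇² = -12.860580 + 1.788773 − 0.029024 = -11.100831

F_0 = 7.794546 N
F_1 = 1.354152 N
F_2 = 10.262831 N
F_3 = -11.678136 N
F_4 = -12.841528 N
F_5 = -11.100831 N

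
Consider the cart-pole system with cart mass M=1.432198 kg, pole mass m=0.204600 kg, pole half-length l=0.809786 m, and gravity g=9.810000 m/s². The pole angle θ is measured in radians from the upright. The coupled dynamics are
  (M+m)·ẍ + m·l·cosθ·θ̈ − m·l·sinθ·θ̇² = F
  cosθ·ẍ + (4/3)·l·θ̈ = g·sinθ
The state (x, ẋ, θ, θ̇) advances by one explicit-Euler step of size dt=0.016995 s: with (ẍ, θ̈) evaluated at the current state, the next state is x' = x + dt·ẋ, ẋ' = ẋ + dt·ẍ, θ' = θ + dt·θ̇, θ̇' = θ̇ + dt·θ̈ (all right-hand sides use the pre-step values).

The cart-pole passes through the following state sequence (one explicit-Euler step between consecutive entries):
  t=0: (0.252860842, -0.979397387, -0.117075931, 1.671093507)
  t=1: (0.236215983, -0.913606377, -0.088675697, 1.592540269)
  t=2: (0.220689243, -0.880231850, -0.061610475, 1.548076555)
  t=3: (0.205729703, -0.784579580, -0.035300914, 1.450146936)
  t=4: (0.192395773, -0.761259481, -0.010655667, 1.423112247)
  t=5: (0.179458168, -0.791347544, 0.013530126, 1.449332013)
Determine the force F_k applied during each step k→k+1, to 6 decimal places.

F_0 = 5.629850 N
F_1 = 2.819764 N
F_2 = 8.283879 N
F_3 = 1.994875 N
F_4 = -2.638624 N

step 0→1:
  ẍ = (ẋ'−ẋ)/dt = (-0.913606377−-0.979397387)/0.016995 = 3.871198
  θ̈ = (θ̇'−θ̇)/dt = (1.592540269−1.671093507)/0.016995 = -4.622138
  sinθ=-0.116809, cosθ=0.993154
  F = (M+m)·ẍ + m·l·cosθ·θ̈ − m·l·sinθ·θ̇² = 6.336369 + -0.760564 − -0.054045 = 5.629850
step 1→2:
  ẍ = (ẋ'−ẋ)/dt = (-0.880231850−-0.913606377)/0.016995 = 1.963785
  θ̈ = (θ̇'−θ̇)/dt = (1.548076555−1.592540269)/0.016995 = -2.616282
  sinθ=-0.088560, cosθ=0.996071
  F = (M+m)·ẍ + m·l·cosθ·θ̈ − m·l·sinθ·θ̇² = 3.214319 + -0.431768 − -0.037213 = 2.819764
step 2→3:
  ẍ = (ẋ'−ẋ)/dt = (-0.784579580−-0.880231850)/0.016995 = 5.628259
  θ̈ = (θ̇'−θ̇)/dt = (1.450146936−1.548076555)/0.016995 = -5.762261
  sinθ=-0.061572, cosθ=0.998103
  F = (M+m)·ẍ + m·l·cosθ·θ̈ − m·l·sinθ·θ̇² = 9.212324 + -0.952893 − -0.024448 = 8.283879
step 3→4:
  ẍ = (ẋ'−ẋ)/dt = (-0.761259481−-0.784579580)/0.016995 = 1.372174
  θ̈ = (θ̇'−θ̇)/dt = (1.423112247−1.450146936)/0.016995 = -1.590744
  sinθ=-0.035294, cosθ=0.999377
  F = (M+m)·ẍ + m·l·cosθ·θ̈ − m·l·sinθ·θ̇² = 2.245972 + -0.263394 − -0.012297 = 1.994875
step 4→5:
  ẍ = (ẋ'−ẋ)/dt = (-0.791347544−-0.761259481)/0.016995 = -1.770407
  θ̈ = (θ̇'−θ̇)/dt = (1.449332013−1.423112247)/0.016995 = 1.542793
  sinθ=-0.010655, cosθ=0.999943
  F = (M+m)·ẍ + m·l·cosθ·θ̈ − m·l·sinθ·θ̇² = -2.897798 + 0.255599 − -0.003575 = -2.638624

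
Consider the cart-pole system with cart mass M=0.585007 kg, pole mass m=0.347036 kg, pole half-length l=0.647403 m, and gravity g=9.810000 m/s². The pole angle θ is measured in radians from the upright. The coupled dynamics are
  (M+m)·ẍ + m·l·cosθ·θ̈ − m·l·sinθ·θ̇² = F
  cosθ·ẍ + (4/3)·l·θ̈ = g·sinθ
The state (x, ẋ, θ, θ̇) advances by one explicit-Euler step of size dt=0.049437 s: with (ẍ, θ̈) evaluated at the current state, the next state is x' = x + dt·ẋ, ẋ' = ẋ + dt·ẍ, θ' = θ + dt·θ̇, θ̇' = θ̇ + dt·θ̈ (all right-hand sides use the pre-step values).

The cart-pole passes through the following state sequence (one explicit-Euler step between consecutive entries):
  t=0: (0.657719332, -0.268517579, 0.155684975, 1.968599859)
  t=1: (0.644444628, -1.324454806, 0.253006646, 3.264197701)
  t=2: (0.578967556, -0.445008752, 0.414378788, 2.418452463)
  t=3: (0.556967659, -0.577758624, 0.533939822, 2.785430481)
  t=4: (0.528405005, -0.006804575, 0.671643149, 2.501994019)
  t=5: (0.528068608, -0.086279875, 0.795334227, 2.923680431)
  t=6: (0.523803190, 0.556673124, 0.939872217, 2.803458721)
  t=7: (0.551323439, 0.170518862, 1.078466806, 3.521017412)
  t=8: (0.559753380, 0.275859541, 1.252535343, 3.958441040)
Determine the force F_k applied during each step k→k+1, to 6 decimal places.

F_0 = -14.225964 N
F_1 = 12.259876 N
F_2 = -1.505208 N
F_3 = 8.768327 N
F_4 = -0.873390 N
F_5 = 10.367801 N
F_6 = -6.782411 N
F_7 = 0.471076 N

step 0→1:
  ẍ = (ẋ'−ẋ)/dt = (-1.324454806−-0.268517579)/0.049437 = -21.359250
  θ̈ = (θ̇'−θ̇)/dt = (3.264197701−1.968599859)/0.049437 = 26.207048
  sinθ=0.155057, cosθ=0.987906
  F = (M+m)·ẍ + m·l·cosθ·θ̈ − m·l·sinθ·θ̇² = -19.907739 + 5.816782 − 0.135007 = -14.225964
step 1→2:
  ẍ = (ẋ'−ẋ)/dt = (-0.445008752−-1.324454806)/0.049437 = 17.789228
  θ̈ = (θ̇'−θ̇)/dt = (2.418452463−3.264197701)/0.049437 = -17.107536
  sinθ=0.250316, cosθ=0.968164
  F = (M+m)·ẍ + m·l·cosθ·θ̈ − m·l·sinθ·θ̇² = 16.580325 + -3.721223 − 0.599226 = 12.259876
step 2→3:
  ẍ = (ẋ'−ẋ)/dt = (-0.577758624−-0.445008752)/0.049437 = -2.685233
  θ̈ = (θ̇'−θ̇)/dt = (2.785430481−2.418452463)/0.049437 = 7.423145
  sinθ=0.402621, cosθ=0.915367
  F = (M+m)·ẍ + m·l·cosθ·θ̈ − m·l·sinθ·θ̇² = -2.502753 + 1.526625 − 0.529080 = -1.505208
step 3→4:
  ẍ = (ẋ'−ẋ)/dt = (-0.006804575−-0.577758624)/0.049437 = 11.549124
  θ̈ = (θ̇'−θ̇)/dt = (2.501994019−2.785430481)/0.049437 = -5.733286
  sinθ=0.508929, cosθ=0.860809
  F = (M+m)·ẍ + m·l·cosθ·θ̈ − m·l·sinθ·θ̇² = 10.764280 + -1.108816 − 0.887137 = 8.768327
step 4→5:
  ẍ = (ẋ'−ẋ)/dt = (-0.086279875−-0.006804575)/0.049437 = -1.607608
  θ̈ = (θ̇'−θ̇)/dt = (2.923680431−2.501994019)/0.049437 = 8.529774
  sinθ=0.622273, cosθ=0.782800
  F = (M+m)·ẍ + m·l·cosθ·θ̈ − m·l·sinθ·θ̇² = -1.498359 + 1.500160 − 0.875191 = -0.873390
step 5→6:
  ẍ = (ẋ'−ẋ)/dt = (0.556673124−-0.086279875)/0.049437 = 13.005502
  θ̈ = (θ̇'−θ̇)/dt = (2.803458721−2.923680431)/0.049437 = -2.431816
  sinθ=0.714098, cosθ=0.700046
  F = (M+m)·ẍ + m·l·cosθ·θ̈ − m·l·sinθ·θ̇² = 12.121687 + -0.382478 − 1.371408 = 10.367801
step 6→7:
  ẍ = (ẋ'−ẋ)/dt = (0.170518862−0.556673124)/0.049437 = -7.811038
  θ̈ = (θ̇'−θ̇)/dt = (3.521017412−2.803458721)/0.049437 = 14.514608
  sinθ=0.807483, cosθ=0.589891
  F = (M+m)·ẍ + m·l·cosθ·θ̈ − m·l·sinθ·θ̇² = -7.280223 + 1.923652 − 1.425840 = -6.782411
step 7→8:
  ẍ = (ẋ'−ẋ)/dt = (0.275859541−0.170518862)/0.049437 = 2.130806
  θ̈ = (θ̇'−θ̇)/dt = (3.958441040−3.521017412)/0.049437 = 8.848102
  sinθ=0.881234, cosθ=0.472680
  F = (M+m)·ẍ + m·l·cosθ·θ̈ − m·l·sinθ·θ̇² = 1.986003 + 0.939651 − 2.454578 = 0.471076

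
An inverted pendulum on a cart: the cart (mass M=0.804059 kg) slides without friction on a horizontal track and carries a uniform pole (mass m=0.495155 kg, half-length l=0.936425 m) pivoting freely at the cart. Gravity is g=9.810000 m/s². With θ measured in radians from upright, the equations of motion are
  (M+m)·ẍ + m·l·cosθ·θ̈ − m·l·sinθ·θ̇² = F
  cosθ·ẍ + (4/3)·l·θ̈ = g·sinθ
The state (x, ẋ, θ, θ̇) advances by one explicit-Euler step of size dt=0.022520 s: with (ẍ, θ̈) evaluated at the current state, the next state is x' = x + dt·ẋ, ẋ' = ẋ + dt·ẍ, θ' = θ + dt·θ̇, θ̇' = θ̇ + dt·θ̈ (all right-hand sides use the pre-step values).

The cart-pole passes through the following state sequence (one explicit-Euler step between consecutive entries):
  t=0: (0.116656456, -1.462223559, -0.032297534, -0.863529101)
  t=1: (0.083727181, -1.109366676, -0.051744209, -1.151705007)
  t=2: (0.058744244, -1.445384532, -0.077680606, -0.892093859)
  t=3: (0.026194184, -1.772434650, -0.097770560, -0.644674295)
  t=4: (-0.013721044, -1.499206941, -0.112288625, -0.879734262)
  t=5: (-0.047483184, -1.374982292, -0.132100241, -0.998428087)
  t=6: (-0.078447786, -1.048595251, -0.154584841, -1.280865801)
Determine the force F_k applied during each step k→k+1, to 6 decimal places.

step 0→1:
  ẍ = (ẋ'−ẋ)/dt = (-1.109366676−-1.462223559)/0.022520 = 15.668600
  θ̈ = (θ̇'−θ̇)/dt = (-1.151705007−-0.863529101)/0.022520 = -12.796443
  sinθ=-0.032292, cosθ=0.999478
  F = (M+m)·ẍ + m·l·cosθ·θ̈ − m·l·sinθ·θ̇² = 20.356865 + -5.930303 − -0.011165 = 14.437727
step 1→2:
  ẍ = (ẋ'−ẋ)/dt = (-1.445384532−-1.109366676)/0.022520 = -14.920864
  θ̈ = (θ̇'−θ̇)/dt = (-0.892093859−-1.151705007)/0.022520 = 11.528026
  sinθ=-0.051721, cosθ=0.998662
  F = (M+m)·ẍ + m·l·cosθ·θ̈ − m·l·sinθ·θ̇² = -19.385395 + 5.338109 − -0.031810 = -14.015476
step 2→3:
  ẍ = (ẋ'−ẋ)/dt = (-1.772434650−-1.445384532)/0.022520 = -14.522652
  θ̈ = (θ̇'−θ̇)/dt = (-0.644674295−-0.892093859)/0.022520 = 10.986659
  sinθ=-0.077603, cosθ=0.996984
  F = (M+m)·ẍ + m·l·cosθ·θ̈ − m·l·sinθ·θ̇² = -18.868032 + 5.078883 − -0.028636 = -13.760514
step 3→4:
  ẍ = (ẋ'−ẋ)/dt = (-1.499206941−-1.772434650)/0.022520 = 12.132669
  θ̈ = (θ̇'−θ̇)/dt = (-0.879734262−-0.644674295)/0.022520 = -10.437832
  sinθ=-0.097615, cosθ=0.995224
  F = (M+m)·ẍ + m·l·cosθ·θ̈ − m·l·sinθ·θ̇² = 15.762934 + -4.816654 − -0.018811 = 10.965091
step 4→5:
  ẍ = (ẋ'−ẋ)/dt = (-1.374982292−-1.499206941)/0.022520 = 5.516192
  θ̈ = (θ̇'−θ̇)/dt = (-0.998428087−-0.879734262)/0.022520 = -5.270596
  sinθ=-0.112053, cosθ=0.993702
  F = (M+m)·ẍ + m·l·cosθ·θ̈ − m·l·sinθ·θ̇² = 7.166714 + -2.428456 − -0.040211 = 4.778469
step 5→6:
  ẍ = (ẋ'−ẋ)/dt = (-1.048595251−-1.374982292)/0.022520 = 14.493208
  θ̈ = (θ̇'−θ̇)/dt = (-1.280865801−-0.998428087)/0.022520 = -12.541639
  sinθ=-0.131716, cosθ=0.991287
  F = (M+m)·ẍ + m·l·cosθ·θ̈ − m·l·sinθ·θ̇² = 18.829779 + -5.764585 − -0.060882 = 13.126075

F_0 = 14.437727 N
F_1 = -14.015476 N
F_2 = -13.760514 N
F_3 = 10.965091 N
F_4 = 4.778469 N
F_5 = 13.126075 N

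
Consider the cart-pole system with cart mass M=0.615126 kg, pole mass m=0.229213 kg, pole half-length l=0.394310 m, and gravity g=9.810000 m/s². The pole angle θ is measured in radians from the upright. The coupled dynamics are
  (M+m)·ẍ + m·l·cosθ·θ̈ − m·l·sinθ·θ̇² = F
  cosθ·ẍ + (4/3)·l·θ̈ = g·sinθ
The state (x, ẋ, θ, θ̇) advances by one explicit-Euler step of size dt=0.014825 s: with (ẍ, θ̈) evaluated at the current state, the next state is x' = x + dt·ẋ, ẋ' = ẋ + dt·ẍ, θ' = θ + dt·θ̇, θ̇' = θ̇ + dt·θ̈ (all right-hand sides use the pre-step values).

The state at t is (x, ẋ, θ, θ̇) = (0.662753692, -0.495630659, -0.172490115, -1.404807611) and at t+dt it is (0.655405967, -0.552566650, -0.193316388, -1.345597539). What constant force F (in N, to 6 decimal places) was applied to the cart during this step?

F = -2.856484 N

ẍ = (ẋ'−ẋ)/dt = (-0.552566650−-0.495630659)/0.014825 = -3.840539
θ̈ = (θ̇'−θ̇)/dt = (-1.345597539−-1.404807611)/0.014825 = 3.993934
sinθ=-0.171636, cosθ=0.985160
F = (M+m)·ẍ + m·l·cosθ·θ̈ − m·l·sinθ·θ̇² = -3.242717 + 0.355619 − -0.030614 = -2.856484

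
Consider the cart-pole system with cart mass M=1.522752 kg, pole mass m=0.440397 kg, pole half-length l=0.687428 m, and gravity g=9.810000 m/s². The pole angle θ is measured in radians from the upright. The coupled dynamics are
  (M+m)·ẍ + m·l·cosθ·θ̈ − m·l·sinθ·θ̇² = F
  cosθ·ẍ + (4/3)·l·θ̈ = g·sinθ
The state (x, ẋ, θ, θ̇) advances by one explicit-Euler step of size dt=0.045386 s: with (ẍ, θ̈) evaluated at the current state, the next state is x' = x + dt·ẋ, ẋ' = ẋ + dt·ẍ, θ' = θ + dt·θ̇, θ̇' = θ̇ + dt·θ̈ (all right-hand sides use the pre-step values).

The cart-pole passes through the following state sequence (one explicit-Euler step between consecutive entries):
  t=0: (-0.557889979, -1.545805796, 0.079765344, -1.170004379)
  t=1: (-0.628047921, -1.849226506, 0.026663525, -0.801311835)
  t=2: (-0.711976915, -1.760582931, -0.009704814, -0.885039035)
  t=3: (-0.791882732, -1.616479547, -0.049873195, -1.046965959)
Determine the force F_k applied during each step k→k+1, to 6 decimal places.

step 0→1:
  ẍ = (ẋ'−ẋ)/dt = (-1.849226506−-1.545805796)/0.045386 = -6.685337
  θ̈ = (θ̇'−θ̇)/dt = (-0.801311835−-1.170004379)/0.045386 = 8.123486
  sinθ=0.079681, cosθ=0.996820
  F = (M+m)·ẍ + m·l·cosθ·θ̈ − m·l·sinθ·θ̇² = -13.124313 + 2.451495 − 0.033022 = -10.705840
step 1→2:
  ẍ = (ẋ'−ẋ)/dt = (-1.760582931−-1.849226506)/0.045386 = 1.953104
  θ̈ = (θ̇'−θ̇)/dt = (-0.885039035−-0.801311835)/0.045386 = -1.844780
  sinθ=0.026660, cosθ=0.999645
  F = (M+m)·ẍ + m·l·cosθ·θ̈ − m·l·sinθ·θ̇² = 3.834234 + -0.558293 − 0.005183 = 3.270759
step 2→3:
  ẍ = (ẋ'−ẋ)/dt = (-1.616479547−-1.760582931)/0.045386 = 3.175062
  θ̈ = (θ̇'−θ̇)/dt = (-1.046965959−-0.885039035)/0.045386 = -3.567773
  sinθ=-0.009705, cosθ=0.999953
  F = (M+m)·ẍ + m·l·cosθ·θ̈ − m·l·sinθ·θ̇² = 6.233121 + -1.080061 − -0.002301 = 5.155361

F_0 = -10.705840 N
F_1 = 3.270759 N
F_2 = 5.155361 N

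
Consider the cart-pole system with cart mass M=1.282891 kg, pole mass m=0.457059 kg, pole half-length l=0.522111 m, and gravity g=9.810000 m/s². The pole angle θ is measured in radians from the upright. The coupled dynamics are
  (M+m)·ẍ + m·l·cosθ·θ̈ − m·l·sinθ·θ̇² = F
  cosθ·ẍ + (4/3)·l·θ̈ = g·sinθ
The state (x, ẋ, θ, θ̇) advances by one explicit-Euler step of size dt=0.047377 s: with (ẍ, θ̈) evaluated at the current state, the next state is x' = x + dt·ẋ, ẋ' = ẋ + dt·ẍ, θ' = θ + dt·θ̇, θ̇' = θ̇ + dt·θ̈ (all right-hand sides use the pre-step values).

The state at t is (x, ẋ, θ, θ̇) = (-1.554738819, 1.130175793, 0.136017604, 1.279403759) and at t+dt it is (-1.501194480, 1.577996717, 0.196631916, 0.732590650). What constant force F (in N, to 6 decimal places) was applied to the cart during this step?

F = 13.664706 N

ẍ = (ẋ'−ẋ)/dt = (1.577996717−1.130175793)/0.047377 = 9.452285
θ̈ = (θ̇'−θ̇)/dt = (0.732590650−1.279403759)/0.047377 = -11.541742
sinθ=0.135599, cosθ=0.990764
F = (M+m)·ẍ + m·l·cosθ·θ̈ − m·l·sinθ·θ̇² = 16.446504 + -2.728831 − 0.052967 = 13.664706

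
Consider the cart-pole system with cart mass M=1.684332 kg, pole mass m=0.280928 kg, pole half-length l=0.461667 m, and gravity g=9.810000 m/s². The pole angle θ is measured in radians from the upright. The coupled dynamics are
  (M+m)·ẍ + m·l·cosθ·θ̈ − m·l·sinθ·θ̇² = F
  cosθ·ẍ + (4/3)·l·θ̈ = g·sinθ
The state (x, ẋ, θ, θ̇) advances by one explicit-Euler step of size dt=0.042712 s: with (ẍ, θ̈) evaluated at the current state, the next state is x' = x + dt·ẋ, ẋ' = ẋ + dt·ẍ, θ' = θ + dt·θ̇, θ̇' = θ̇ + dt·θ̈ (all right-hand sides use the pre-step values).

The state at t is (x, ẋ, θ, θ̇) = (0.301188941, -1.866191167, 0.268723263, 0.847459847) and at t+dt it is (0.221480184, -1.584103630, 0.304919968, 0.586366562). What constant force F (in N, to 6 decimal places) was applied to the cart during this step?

F = 12.190294 N

ẍ = (ẋ'−ẋ)/dt = (-1.584103630−-1.866191167)/0.042712 = 6.604409
θ̈ = (θ̇'−θ̇)/dt = (0.586366562−0.847459847)/0.042712 = -6.112879
sinθ=0.265501, cosθ=0.964111
F = (M+m)·ẍ + m·l·cosθ·θ̈ − m·l·sinθ·θ̇² = 12.979382 + -0.764358 − 0.024730 = 12.190294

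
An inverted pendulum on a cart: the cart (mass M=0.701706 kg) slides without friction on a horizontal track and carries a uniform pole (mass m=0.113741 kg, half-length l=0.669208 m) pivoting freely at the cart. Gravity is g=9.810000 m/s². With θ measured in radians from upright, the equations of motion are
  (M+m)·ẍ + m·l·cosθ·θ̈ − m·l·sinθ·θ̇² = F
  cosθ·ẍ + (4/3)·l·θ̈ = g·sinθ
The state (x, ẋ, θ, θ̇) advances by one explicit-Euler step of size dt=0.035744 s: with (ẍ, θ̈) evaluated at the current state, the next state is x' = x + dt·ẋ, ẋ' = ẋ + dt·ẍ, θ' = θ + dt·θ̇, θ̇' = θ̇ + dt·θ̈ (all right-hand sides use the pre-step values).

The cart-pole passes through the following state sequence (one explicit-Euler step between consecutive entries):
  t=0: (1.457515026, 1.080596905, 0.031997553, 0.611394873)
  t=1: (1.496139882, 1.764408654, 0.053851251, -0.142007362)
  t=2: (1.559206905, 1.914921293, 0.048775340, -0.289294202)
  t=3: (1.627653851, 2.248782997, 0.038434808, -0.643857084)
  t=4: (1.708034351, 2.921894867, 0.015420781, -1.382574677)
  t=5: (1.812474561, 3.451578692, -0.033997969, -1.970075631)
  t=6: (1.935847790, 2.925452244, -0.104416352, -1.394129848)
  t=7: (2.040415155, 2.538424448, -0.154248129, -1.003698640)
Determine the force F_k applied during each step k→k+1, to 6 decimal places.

step 0→1:
  ẍ = (ẋ'−ẋ)/dt = (1.764408654−1.080596905)/0.035744 = 19.130812
  θ̈ = (θ̇'−θ̇)/dt = (-0.142007362−0.611394873)/0.035744 = -21.077726
  sinθ=0.031992, cosθ=0.999488
  F = (M+m)·ẍ + m·l·cosθ·θ̈ − m·l·sinθ·θ̇² = 15.600163 + -1.603539 − 0.000910 = 13.995714
step 1→2:
  ẍ = (ẋ'−ẋ)/dt = (1.914921293−1.764408654)/0.035744 = 4.210850
  θ̈ = (θ̇'−θ̇)/dt = (-0.289294202−-0.142007362)/0.035744 = -4.120603
  sinθ=0.053825, cosθ=0.998550
  F = (M+m)·ẍ + m·l·cosθ·θ̈ − m·l·sinθ·θ̇² = 3.433725 + -0.313191 − 0.000083 = 3.120452
step 2→3:
  ẍ = (ẋ'−ẋ)/dt = (2.248782997−1.914921293)/0.035744 = 9.340357
  θ̈ = (θ̇'−θ̇)/dt = (-0.643857084−-0.289294202)/0.035744 = -9.919508
  sinθ=0.048756, cosθ=0.998811
  F = (M+m)·ẍ + m·l·cosθ·θ̈ − m·l·sinθ·θ̇² = 7.616566 + -0.754139 − 0.000311 = 6.862116
step 3→4:
  ẍ = (ẋ'−ẋ)/dt = (2.921894867−2.248782997)/0.035744 = 18.831465
  θ̈ = (θ̇'−θ̇)/dt = (-1.382574677−-0.643857084)/0.035744 = -20.666898
  sinθ=0.038425, cosθ=0.999261
  F = (M+m)·ẍ + m·l·cosθ·θ̈ − m·l·sinθ·θ̇² = 15.356061 + -1.571928 − 0.001212 = 13.782921
step 4→5:
  ẍ = (ẋ'−ẋ)/dt = (3.451578692−2.921894867)/0.035744 = 14.818818
  θ̈ = (θ̇'−θ̇)/dt = (-1.970075631−-1.382574677)/0.035744 = -16.436352
  sinθ=0.015420, cosθ=0.999881
  F = (M+m)·ẍ + m·l·cosθ·θ̈ − m·l·sinθ·θ̇² = 12.083961 + -1.250927 − 0.002244 = 10.830790
step 5→6:
  ẍ = (ẋ'−ẋ)/dt = (2.925452244−3.451578692)/0.035744 = -14.719294
  θ̈ = (θ̇'−θ̇)/dt = (-1.394129848−-1.970075631)/0.035744 = 16.113076
  sinθ=-0.033991, cosθ=0.999422
  F = (M+m)·ẍ + m·l·cosθ·θ̈ − m·l·sinθ·θ̇² = -12.002804 + 1.225760 − -0.010042 = -10.767002
step 6→7:
  ẍ = (ẋ'−ẋ)/dt = (2.538424448−2.925452244)/0.035744 = -10.827770
  θ̈ = (θ̇'−θ̇)/dt = (-1.003698640−-1.394129848)/0.035744 = 10.922986
  sinθ=-0.104227, cosθ=0.994554
  F = (M+m)·ẍ + m·l·cosθ·θ̈ − m·l·sinθ·θ̇² = -8.829472 + 0.826890 − -0.015419 = -7.987163

F_0 = 13.995714 N
F_1 = 3.120452 N
F_2 = 6.862116 N
F_3 = 13.782921 N
F_4 = 10.830790 N
F_5 = -10.767002 N
F_6 = -7.987163 N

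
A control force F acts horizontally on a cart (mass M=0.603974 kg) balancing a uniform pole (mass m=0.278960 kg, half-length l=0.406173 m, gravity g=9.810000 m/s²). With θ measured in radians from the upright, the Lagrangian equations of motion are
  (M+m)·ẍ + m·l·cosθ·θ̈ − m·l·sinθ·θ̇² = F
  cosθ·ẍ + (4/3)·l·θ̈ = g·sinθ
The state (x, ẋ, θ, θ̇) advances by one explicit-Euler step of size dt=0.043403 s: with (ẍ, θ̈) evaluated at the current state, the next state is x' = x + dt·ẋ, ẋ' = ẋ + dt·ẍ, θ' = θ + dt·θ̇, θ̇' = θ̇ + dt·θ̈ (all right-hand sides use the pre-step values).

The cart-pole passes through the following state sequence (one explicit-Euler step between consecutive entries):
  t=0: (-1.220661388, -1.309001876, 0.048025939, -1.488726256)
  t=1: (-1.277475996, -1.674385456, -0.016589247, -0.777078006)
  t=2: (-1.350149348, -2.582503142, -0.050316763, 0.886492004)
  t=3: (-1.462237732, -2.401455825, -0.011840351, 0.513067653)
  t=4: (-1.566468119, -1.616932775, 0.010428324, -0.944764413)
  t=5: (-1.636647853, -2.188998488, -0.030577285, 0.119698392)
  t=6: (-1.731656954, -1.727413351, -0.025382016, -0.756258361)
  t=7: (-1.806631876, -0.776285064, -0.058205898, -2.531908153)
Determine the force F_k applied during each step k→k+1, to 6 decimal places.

F_0 = -5.589286 N
F_1 = -14.130179 N
F_2 = 2.713857 N
F_3 = 12.154179 N
F_4 = -8.859723 N
F_5 = 7.104269 N
F_6 = 14.716215 N

step 0→1:
  ẍ = (ẋ'−ẋ)/dt = (-1.674385456−-1.309001876)/0.043403 = -8.418395
  θ̈ = (θ̇'−θ̇)/dt = (-0.777078006−-1.488726256)/0.043403 = 16.396292
  sinθ=0.048007, cosθ=0.998847
  F = (M+m)·ẍ + m·l·cosθ·θ̈ − m·l·sinθ·θ̇² = -7.432887 + 1.855656 − 0.012056 = -5.589286
step 1→2:
  ẍ = (ẋ'−ẋ)/dt = (-2.582503142−-1.674385456)/0.043403 = -20.922924
  θ̈ = (θ̇'−θ̇)/dt = (0.886492004−-0.777078006)/0.043403 = 38.328457
  sinθ=-0.016588, cosθ=0.999862
  F = (M+m)·ẍ + m·l·cosθ·θ̈ − m·l·sinθ·θ̇² = -18.473561 + 4.342247 − -0.001135 = -14.130179
step 2→3:
  ẍ = (ẋ'−ẋ)/dt = (-2.401455825−-2.582503142)/0.043403 = 4.171309
  θ̈ = (θ̇'−θ̇)/dt = (0.513067653−0.886492004)/0.043403 = -8.603653
  sinθ=-0.050296, cosθ=0.998734
  F = (M+m)·ẍ + m·l·cosθ·θ̈ − m·l·sinθ·θ̇² = 3.682990 + -0.973612 − -0.004478 = 2.713857
step 3→4:
  ẍ = (ẋ'−ẋ)/dt = (-1.616932775−-2.401455825)/0.043403 = 18.075319
  θ̈ = (θ̇'−θ̇)/dt = (-0.944764413−0.513067653)/0.043403 = -33.588279
  sinθ=-0.011840, cosθ=0.999930
  F = (M+m)·ẍ + m·l·cosθ·θ̈ − m·l·sinθ·θ̇² = 15.959313 + -3.805487 − -0.000353 = 12.154179
step 4→5:
  ẍ = (ẋ'−ẋ)/dt = (-2.188998488−-1.616932775)/0.043403 = -13.180327
  θ̈ = (θ̇'−θ̇)/dt = (0.119698392−-0.944764413)/0.043403 = 24.525097
  sinθ=0.010428, cosθ=0.999946
  F = (M+m)·ẍ + m·l·cosθ·θ̈ − m·l·sinθ·θ̇² = -11.637358 + 2.778690 − 0.001055 = -8.859723
step 5→6:
  ẍ = (ẋ'−ẋ)/dt = (-1.727413351−-2.188998488)/0.043403 = 10.634867
  θ̈ = (θ̇'−θ̇)/dt = (-0.756258361−0.119698392)/0.043403 = -20.181940
  sinθ=-0.030573, cosθ=0.999533
  F = (M+m)·ẍ + m·l·cosθ·θ̈ − m·l·sinθ·θ̇² = 9.389886 + -2.285666 − -0.000050 = 7.104269
step 6→7:
  ẍ = (ẋ'−ẋ)/dt = (-0.776285064−-1.727413351)/0.043403 = 21.913884
  θ̈ = (θ̇'−θ̇)/dt = (-2.531908153−-0.756258361)/0.043403 = -40.910762
  sinθ=-0.025379, cosθ=0.999678
  F = (M+m)·ẍ + m·l·cosθ·θ̈ − m·l·sinθ·θ̇² = 19.348513 + -4.633942 − -0.001645 = 14.716215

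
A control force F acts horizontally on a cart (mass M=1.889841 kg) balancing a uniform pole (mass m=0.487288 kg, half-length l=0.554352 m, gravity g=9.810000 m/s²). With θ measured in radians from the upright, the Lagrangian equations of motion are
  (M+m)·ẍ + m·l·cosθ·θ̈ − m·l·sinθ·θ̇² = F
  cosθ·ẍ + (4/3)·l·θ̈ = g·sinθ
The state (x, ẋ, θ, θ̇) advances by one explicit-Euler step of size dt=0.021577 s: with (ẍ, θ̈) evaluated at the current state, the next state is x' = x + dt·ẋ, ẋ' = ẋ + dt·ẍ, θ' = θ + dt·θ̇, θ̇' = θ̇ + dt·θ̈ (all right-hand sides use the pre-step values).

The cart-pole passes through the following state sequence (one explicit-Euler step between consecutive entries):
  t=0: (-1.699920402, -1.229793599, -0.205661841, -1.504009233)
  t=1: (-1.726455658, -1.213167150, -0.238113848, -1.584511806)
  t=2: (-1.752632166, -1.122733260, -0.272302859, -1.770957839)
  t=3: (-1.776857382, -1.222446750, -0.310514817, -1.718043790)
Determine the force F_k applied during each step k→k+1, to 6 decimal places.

step 0→1:
  ẍ = (ẋ'−ẋ)/dt = (-1.213167150−-1.229793599)/0.021577 = 0.770564
  θ̈ = (θ̇'−θ̇)/dt = (-1.584511806−-1.504009233)/0.021577 = -3.730944
  sinθ=-0.204215, cosθ=0.978926
  F = (M+m)·ẍ + m·l·cosθ·θ̈ − m·l·sinθ·θ̇² = 1.831729 + -0.986597 − -0.124784 = 0.969916
step 1→2:
  ẍ = (ẋ'−ẋ)/dt = (-1.122733260−-1.213167150)/0.021577 = 4.191217
  θ̈ = (θ̇'−θ̇)/dt = (-1.770957839−-1.584511806)/0.021577 = -8.640962
  sinθ=-0.235870, cosθ=0.971785
  F = (M+m)·ẍ + m·l·cosθ·θ̈ − m·l·sinθ·θ̇² = 9.963064 + -2.268315 − -0.159969 = 7.854717
step 2→3:
  ẍ = (ẋ'−ẋ)/dt = (-1.222446750−-1.122733260)/0.021577 = -4.621286
  θ̈ = (θ̇'−θ̇)/dt = (-1.718043790−-1.770957839)/0.021577 = 2.452336
  sinθ=-0.268950, cosθ=0.963154
  F = (M+m)·ẍ + m·l·cosθ·θ̈ − m·l·sinθ·θ̇² = -10.985393 + 0.638039 − -0.227856 = -10.119499

F_0 = 0.969916 N
F_1 = 7.854717 N
F_2 = -10.119499 N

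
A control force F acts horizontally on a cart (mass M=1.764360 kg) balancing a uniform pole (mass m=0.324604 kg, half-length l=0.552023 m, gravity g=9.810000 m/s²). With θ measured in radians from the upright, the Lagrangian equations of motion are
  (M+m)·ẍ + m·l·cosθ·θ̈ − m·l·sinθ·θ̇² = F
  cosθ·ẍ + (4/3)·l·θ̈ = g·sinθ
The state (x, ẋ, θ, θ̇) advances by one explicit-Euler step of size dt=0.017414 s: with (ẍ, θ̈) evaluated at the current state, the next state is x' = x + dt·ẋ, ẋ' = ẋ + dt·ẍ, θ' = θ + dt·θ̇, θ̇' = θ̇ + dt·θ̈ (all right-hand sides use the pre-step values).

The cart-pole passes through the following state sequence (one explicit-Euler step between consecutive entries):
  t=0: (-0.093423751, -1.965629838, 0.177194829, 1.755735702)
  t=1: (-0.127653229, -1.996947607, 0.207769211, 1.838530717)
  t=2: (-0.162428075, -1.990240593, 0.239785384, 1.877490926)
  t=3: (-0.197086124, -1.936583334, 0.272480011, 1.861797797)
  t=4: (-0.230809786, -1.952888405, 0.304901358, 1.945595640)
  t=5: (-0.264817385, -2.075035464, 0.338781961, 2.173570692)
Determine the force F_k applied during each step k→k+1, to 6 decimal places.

F_0 = -3.015595 N
F_1 = 1.071901 N
F_2 = 6.129794 N
F_3 = -1.292633 N
F_4 = -12.618598 N

step 0→1:
  ẍ = (ẋ'−ẋ)/dt = (-1.996947607−-1.965629838)/0.017414 = -1.798425
  θ̈ = (θ̇'−θ̇)/dt = (1.838530717−1.755735702)/0.017414 = 4.754509
  sinθ=0.176269, cosθ=0.984342
  F = (M+m)·ẍ + m·l·cosθ·θ̈ − m·l·sinθ·θ̇² = -3.756845 + 0.838615 − 0.097366 = -3.015595
step 1→2:
  ẍ = (ẋ'−ẋ)/dt = (-1.990240593−-1.996947607)/0.017414 = 0.385151
  θ̈ = (θ̇'−θ̇)/dt = (1.877490926−1.838530717)/0.017414 = 2.237292
  sinθ=0.206278, cosθ=0.978494
  F = (M+m)·ẍ + m·l·cosθ·θ̈ − m·l·sinθ·θ̇² = 0.804566 + 0.392276 − 0.124941 = 1.071901
step 2→3:
  ẍ = (ẋ'−ẋ)/dt = (-1.936583334−-1.990240593)/0.017414 = 3.081271
  θ̈ = (θ̇'−θ̇)/dt = (1.861797797−1.877490926)/0.017414 = -0.901179
  sinθ=0.237494, cosθ=0.971389
  F = (M+m)·ẍ + m·l·cosθ·θ̈ − m·l·sinθ·θ̇² = 6.436665 + -0.156861 − 0.150010 = 6.129794
step 3→4:
  ẍ = (ẋ'−ẋ)/dt = (-1.952888405−-1.936583334)/0.017414 = -0.936320
  θ̈ = (θ̇'−θ̇)/dt = (1.945595640−1.861797797)/0.017414 = 4.812096
  sinθ=0.269121, cosθ=0.963106
  F = (M+m)·ẍ + m·l·cosθ·θ̈ − m·l·sinθ·θ̇² = -1.955938 + 0.830462 − 0.167157 = -1.292633
step 4→5:
  ẍ = (ẋ'−ẋ)/dt = (-2.075035464−-1.952888405)/0.017414 = -7.014302
  θ̈ = (θ̇'−θ̇)/dt = (2.173570692−1.945595640)/0.017414 = 13.091481
  sinθ=0.300199, cosθ=0.953877
  F = (M+m)·ẍ + m·l·cosθ·θ̈ − m·l·sinθ·θ̇² = -14.652625 + 2.237649 − 0.203622 = -12.618598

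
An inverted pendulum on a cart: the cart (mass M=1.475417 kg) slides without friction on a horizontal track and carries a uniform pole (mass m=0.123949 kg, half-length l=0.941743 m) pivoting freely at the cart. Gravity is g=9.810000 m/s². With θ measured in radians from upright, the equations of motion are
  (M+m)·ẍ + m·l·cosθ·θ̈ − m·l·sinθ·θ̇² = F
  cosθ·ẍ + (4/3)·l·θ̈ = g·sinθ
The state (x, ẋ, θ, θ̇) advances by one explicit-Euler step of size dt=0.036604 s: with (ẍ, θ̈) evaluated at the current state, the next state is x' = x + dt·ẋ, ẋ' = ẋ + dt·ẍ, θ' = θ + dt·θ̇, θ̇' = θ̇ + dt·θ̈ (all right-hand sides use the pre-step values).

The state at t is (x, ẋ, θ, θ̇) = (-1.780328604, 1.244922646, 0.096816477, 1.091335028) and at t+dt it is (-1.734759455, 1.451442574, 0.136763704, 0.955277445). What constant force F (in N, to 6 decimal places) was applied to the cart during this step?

ẍ = (ẋ'−ẋ)/dt = (1.451442574−1.244922646)/0.036604 = 5.642004
θ̈ = (θ̇'−θ̇)/dt = (0.955277445−1.091335028)/0.036604 = -3.717014
sinθ=0.096665, cosθ=0.995317
F = (M+m)·ẍ + m·l·cosθ·θ̈ − m·l·sinθ·θ̇² = 9.023630 + -0.431848 − 0.013439 = 8.578343

F = 8.578343 N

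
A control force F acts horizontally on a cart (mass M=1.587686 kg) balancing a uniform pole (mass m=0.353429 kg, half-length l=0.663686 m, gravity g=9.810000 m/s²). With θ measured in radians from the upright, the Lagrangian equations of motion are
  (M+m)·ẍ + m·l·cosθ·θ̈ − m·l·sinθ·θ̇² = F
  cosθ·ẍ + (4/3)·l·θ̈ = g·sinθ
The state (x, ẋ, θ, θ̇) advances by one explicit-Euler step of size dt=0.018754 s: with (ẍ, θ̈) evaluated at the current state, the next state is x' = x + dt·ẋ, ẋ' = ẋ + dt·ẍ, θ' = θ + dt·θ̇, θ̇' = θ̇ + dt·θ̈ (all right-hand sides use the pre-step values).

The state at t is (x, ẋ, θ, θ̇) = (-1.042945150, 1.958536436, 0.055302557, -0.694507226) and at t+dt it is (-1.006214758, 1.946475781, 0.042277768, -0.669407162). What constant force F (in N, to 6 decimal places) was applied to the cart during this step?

ẍ = (ẋ'−ẋ)/dt = (1.946475781−1.958536436)/0.018754 = -0.643098
θ̈ = (θ̇'−θ̇)/dt = (-0.669407162−-0.694507226)/0.018754 = 1.338385
sinθ=0.055274, cosθ=0.998471
F = (M+m)·ẍ + m·l·cosθ·θ̈ − m·l·sinθ·θ̇² = -1.248327 + 0.313459 − 0.006254 = -0.941121

F = -0.941121 N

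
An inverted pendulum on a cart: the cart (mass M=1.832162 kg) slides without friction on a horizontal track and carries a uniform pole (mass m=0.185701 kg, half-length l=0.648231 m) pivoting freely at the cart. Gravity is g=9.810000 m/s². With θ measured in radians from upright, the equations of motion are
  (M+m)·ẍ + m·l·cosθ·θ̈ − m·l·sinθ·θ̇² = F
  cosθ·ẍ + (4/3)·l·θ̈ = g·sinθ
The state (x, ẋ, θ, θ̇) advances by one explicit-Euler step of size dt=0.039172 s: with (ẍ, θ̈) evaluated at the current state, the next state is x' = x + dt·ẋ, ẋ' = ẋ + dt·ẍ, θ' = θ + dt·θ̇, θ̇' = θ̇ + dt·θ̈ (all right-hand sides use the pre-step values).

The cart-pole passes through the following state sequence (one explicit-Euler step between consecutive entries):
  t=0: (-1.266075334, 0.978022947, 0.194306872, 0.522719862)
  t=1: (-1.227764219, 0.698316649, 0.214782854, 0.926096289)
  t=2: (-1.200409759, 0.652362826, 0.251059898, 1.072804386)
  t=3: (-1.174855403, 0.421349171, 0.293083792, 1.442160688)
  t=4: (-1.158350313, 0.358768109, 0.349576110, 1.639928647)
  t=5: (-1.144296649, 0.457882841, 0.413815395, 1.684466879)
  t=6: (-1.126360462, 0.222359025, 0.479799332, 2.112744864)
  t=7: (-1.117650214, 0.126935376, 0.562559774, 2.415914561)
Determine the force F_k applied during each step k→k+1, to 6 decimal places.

F_0 = -13.198566 N
F_1 = -1.948738 N
F_2 = -10.835137 N
F_3 = -2.714230 N
F_4 = 5.123396 N
F_5 = -11.064830 N
F_6 = -4.337121 N

step 0→1:
  ẍ = (ẋ'−ẋ)/dt = (0.698316649−0.978022947)/0.039172 = -7.140465
  θ̈ = (θ̇'−θ̇)/dt = (0.926096289−0.522719862)/0.039172 = 10.297570
  sinθ=0.193086, cosθ=0.981182
  F = (M+m)·ẍ + m·l·cosθ·θ̈ − m·l·sinθ·θ̇² = -14.408480 + 1.216265 − 0.006351 = -13.198566
step 1→2:
  ẍ = (ẋ'−ẋ)/dt = (0.652362826−0.698316649)/0.039172 = -1.173129
  θ̈ = (θ̇'−θ̇)/dt = (1.072804386−0.926096289)/0.039172 = 3.745229
  sinθ=0.213135, cosθ=0.977023
  F = (M+m)·ẍ + m·l·cosθ·θ̈ − m·l·sinθ·θ̇² = -2.367214 + 0.440481 − 0.022005 = -1.948738
step 2→3:
  ẍ = (ẋ'−ẋ)/dt = (0.421349171−0.652362826)/0.039172 = -5.897418
  θ̈ = (θ̇'−θ̇)/dt = (1.442160688−1.072804386)/0.039172 = 9.429090
  sinθ=0.248431, cosθ=0.968650
  F = (M+m)·ẍ + m·l·cosθ·θ̈ − m·l·sinθ·θ̇² = -11.900181 + 1.099463 − 0.034418 = -10.835137
step 3→4:
  ẍ = (ẋ'−ẋ)/dt = (0.358768109−0.421349171)/0.039172 = -1.597597
  θ̈ = (θ̇'−θ̇)/dt = (1.639928647−1.442160688)/0.039172 = 5.048707
  sinθ=0.288906, cosθ=0.957358
  F = (M+m)·ẍ + m·l·cosθ·θ̈ − m·l·sinθ·θ̇² = -3.223731 + 0.581833 − 0.072332 = -2.714230
step 4→5:
  ẍ = (ẋ'−ẋ)/dt = (0.457882841−0.358768109)/0.039172 = 2.530244
  θ̈ = (θ̇'−θ̇)/dt = (1.684466879−1.639928647)/0.039172 = 1.136992
  sinθ=0.342500, cosθ=0.939518
  F = (M+m)·ẍ + m·l·cosθ·θ̈ − m·l·sinθ·θ̇² = 5.105686 + 0.128590 − 0.110880 = 5.123396
step 5→6:
  ẍ = (ẋ'−ẋ)/dt = (0.222359025−0.457882841)/0.039172 = -6.012555
  θ̈ = (θ̇'−θ̇)/dt = (2.112744864−1.684466879)/0.039172 = 10.933268
  sinθ=0.402106, cosθ=0.915593
  F = (M+m)·ẍ + m·l·cosθ·θ̈ − m·l·sinθ·θ̇² = -12.132513 + 1.205027 − 0.137344 = -11.064830
step 6→7:
  ẍ = (ẋ'−ẋ)/dt = (0.126935376−0.222359025)/0.039172 = -2.436017
  θ̈ = (θ̇'−θ̇)/dt = (2.415914561−2.112744864)/0.039172 = 7.739449
  sinθ=0.461601, cosθ=0.887088
  F = (M+m)·ẍ + m·l·cosθ·θ̈ − m·l·sinθ·θ̇² = -4.915548 + 0.826458 − 0.248030 = -4.337121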